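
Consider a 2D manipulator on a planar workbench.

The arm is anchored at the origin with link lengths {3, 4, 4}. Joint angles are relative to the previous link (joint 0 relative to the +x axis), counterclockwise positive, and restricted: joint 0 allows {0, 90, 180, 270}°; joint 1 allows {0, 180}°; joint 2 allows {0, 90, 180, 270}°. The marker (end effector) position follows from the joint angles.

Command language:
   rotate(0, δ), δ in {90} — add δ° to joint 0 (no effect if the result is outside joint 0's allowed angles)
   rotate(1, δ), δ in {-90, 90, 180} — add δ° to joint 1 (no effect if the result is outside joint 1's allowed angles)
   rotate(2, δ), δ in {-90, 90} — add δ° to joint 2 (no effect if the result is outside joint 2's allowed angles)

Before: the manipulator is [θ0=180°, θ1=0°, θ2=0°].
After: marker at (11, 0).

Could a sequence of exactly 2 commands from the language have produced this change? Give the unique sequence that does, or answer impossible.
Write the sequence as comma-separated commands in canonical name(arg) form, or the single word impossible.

rotate(0, 90), rotate(0, 90)

begin: [θ0=180°, θ1=0°, θ2=0°]
step 1 (rotate(0, 90)): [θ0=270°, θ1=0°, θ2=0°]
step 2 (rotate(0, 90)): [θ0=0°, θ1=0°, θ2=0°]
all 36 alternatives checked — unique.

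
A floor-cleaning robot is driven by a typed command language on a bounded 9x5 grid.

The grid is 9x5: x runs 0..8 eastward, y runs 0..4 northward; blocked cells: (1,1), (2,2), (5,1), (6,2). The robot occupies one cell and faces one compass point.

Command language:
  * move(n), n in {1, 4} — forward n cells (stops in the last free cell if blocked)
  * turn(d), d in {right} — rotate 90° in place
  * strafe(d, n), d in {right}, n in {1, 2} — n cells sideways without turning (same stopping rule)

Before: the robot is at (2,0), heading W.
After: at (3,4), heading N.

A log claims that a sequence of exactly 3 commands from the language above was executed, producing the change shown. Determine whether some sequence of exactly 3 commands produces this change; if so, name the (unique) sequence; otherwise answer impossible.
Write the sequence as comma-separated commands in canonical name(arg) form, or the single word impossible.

turn(right), strafe(right, 1), move(4)

key: order matters: swapping turn(right) and move(4) lands elsewhere
from: at (2,0), heading W
[1] after turn(right): at (2,0), heading N
[2] after strafe(right, 1): at (3,0), heading N
[3] after move(4): at (3,4), heading N
all 125 alternatives checked — unique.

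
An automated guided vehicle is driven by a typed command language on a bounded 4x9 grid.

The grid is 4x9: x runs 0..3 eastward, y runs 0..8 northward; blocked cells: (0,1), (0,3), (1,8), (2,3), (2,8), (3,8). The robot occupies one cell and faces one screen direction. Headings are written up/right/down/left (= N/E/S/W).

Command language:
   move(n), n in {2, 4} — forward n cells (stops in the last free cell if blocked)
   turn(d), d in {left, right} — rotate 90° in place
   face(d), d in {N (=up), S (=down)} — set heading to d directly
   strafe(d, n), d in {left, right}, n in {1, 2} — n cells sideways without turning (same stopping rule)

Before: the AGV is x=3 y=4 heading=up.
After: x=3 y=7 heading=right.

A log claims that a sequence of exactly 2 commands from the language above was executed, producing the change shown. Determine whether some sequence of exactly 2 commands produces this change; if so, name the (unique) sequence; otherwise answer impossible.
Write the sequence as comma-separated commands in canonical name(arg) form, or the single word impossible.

key: order matters: swapping move(4) and turn(right) lands elsewhere
begin: x=3 y=4 heading=up
[1] after move(4): x=3 y=7 heading=up
[2] after turn(right): x=3 y=7 heading=right
no rival 2-sequence matches.

move(4), turn(right)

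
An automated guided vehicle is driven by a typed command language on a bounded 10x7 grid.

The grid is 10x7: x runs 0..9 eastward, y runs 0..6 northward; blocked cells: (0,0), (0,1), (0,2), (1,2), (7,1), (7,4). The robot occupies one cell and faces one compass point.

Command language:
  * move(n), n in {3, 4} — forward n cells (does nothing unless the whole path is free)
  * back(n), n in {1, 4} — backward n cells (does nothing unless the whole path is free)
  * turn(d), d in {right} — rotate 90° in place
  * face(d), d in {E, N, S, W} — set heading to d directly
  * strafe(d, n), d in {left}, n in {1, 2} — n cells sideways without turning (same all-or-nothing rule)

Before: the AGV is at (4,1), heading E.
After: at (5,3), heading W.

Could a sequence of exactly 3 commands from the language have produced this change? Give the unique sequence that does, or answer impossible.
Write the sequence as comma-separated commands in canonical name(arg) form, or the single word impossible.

key: order matters: swapping strafe(left, 2) and back(1) lands elsewhere
start: at (4,1), heading E
1. strafe(left, 2) → at (4,3), heading E
2. face(W) → at (4,3), heading W
3. back(1) → at (5,3), heading W
all 1331 alternatives checked — unique.

strafe(left, 2), face(W), back(1)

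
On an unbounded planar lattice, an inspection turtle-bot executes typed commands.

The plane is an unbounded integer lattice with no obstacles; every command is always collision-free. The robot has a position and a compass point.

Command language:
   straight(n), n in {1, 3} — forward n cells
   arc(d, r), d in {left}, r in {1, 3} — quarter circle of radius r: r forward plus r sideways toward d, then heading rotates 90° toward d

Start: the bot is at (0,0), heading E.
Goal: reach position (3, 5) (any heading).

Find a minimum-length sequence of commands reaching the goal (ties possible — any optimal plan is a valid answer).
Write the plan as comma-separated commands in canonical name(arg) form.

arc(left, 3), straight(1), straight(1)

initial: at (0,0), heading E
t=1 arc(left, 3) ⇒ at (3,3), heading N
t=2 straight(1) ⇒ at (3,4), heading N
t=3 straight(1) ⇒ at (3,5), heading N
nothing shorter than 3 reaches the goal.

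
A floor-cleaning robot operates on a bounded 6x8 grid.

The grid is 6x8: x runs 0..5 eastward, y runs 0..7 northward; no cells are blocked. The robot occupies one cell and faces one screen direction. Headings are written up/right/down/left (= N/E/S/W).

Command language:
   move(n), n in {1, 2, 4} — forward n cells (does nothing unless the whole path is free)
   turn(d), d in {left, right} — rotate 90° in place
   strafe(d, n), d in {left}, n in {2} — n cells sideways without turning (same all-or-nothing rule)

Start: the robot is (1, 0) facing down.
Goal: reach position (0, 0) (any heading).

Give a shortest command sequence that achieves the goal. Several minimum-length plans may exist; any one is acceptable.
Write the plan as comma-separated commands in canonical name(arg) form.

turn(right), move(1)

initial: (1, 0) facing down
1. turn(right) → (1, 0) facing left
2. move(1) → (0, 0) facing left
shorter routes all fall short; 2 is best.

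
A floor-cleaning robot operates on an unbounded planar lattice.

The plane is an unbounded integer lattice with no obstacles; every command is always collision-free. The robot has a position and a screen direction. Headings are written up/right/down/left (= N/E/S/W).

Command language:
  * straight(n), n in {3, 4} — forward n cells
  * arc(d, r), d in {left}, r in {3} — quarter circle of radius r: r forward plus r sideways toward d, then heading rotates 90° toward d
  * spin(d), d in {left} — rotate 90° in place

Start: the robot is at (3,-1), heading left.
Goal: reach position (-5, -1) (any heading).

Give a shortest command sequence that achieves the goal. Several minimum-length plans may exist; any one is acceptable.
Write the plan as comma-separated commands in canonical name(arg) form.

begin: at (3,-1), heading left
t=1 straight(4) ⇒ at (-1,-1), heading left
t=2 straight(4) ⇒ at (-5,-1), heading left
nothing shorter than 2 reaches the goal.

straight(4), straight(4)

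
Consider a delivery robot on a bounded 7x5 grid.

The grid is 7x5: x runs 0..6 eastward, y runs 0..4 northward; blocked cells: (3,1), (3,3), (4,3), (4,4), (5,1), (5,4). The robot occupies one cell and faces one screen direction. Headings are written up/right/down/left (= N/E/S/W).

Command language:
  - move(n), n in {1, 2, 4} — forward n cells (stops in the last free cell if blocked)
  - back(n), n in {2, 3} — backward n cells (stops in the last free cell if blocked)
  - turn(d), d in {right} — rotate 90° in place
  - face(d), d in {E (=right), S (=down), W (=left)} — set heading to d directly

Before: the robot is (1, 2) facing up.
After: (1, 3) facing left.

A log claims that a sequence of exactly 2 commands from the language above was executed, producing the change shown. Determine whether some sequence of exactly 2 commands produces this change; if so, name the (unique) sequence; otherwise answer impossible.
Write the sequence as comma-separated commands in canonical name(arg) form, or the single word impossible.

key: running face(W) before move(1) would end elsewhere — order is forced
from: (1, 2) facing up
[1] after move(1): (1, 3) facing up
[2] after face(W): (1, 3) facing left
all 81 alternatives checked — unique.

move(1), face(W)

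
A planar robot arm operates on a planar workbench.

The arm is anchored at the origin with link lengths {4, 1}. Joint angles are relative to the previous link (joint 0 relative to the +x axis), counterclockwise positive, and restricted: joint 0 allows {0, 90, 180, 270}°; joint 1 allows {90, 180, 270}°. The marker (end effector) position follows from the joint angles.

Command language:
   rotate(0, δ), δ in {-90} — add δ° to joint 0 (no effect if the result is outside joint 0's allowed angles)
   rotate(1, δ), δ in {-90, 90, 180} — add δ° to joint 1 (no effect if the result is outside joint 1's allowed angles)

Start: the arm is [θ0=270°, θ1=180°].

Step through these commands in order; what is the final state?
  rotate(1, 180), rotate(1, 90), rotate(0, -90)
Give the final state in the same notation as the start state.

from: [θ0=270°, θ1=180°]
1. rotate(1, 180) → [θ0=270°, θ1=180°]
2. rotate(1, 90) → [θ0=270°, θ1=270°]
3. rotate(0, -90) → [θ0=180°, θ1=270°]

[θ0=180°, θ1=270°]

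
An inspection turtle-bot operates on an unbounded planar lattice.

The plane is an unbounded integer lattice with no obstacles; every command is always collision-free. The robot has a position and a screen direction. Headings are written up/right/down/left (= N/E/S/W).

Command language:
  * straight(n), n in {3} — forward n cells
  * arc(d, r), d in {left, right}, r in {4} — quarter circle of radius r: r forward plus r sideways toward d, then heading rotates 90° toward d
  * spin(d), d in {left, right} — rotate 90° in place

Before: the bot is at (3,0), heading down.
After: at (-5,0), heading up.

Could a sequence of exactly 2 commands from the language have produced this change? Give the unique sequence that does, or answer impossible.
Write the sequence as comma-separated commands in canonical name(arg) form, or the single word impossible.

key: cell and facing (now N) both changed — the 2 commands mix motion and turning
begin: at (3,0), heading down
step 1 (arc(right, 4)): at (-1,-4), heading left
step 2 (arc(right, 4)): at (-5,0), heading up
all 25 alternatives checked — unique.

arc(right, 4), arc(right, 4)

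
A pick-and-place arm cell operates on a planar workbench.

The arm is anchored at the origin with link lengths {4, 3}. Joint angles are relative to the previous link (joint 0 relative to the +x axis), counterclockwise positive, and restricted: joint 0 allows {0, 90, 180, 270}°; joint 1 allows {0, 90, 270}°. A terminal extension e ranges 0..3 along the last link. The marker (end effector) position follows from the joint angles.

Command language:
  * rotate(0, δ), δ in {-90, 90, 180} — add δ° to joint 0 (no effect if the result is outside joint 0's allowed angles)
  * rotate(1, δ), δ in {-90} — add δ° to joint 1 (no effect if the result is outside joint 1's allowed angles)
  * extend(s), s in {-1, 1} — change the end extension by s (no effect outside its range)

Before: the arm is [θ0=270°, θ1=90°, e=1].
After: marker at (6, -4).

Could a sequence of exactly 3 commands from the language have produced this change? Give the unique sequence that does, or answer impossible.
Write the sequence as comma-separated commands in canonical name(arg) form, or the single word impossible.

extend(1), extend(1), extend(1)

t0: [θ0=270°, θ1=90°, e=1]
step 1 (extend(1)): [θ0=270°, θ1=90°, e=2]
step 2 (extend(1)): [θ0=270°, θ1=90°, e=3]
step 3 (extend(1)): [θ0=270°, θ1=90°, e=3]
all 216 alternatives checked — unique.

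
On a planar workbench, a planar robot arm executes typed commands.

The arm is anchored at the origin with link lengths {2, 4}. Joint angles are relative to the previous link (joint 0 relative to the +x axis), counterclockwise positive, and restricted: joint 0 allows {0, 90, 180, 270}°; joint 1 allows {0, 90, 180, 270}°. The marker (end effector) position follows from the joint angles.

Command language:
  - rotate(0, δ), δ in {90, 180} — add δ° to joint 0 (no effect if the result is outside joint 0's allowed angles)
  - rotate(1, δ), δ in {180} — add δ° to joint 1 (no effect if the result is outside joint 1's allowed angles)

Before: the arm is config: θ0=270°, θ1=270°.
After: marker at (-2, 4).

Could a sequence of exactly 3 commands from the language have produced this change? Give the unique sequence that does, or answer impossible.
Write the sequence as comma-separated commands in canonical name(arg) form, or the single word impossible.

rotate(0, 90), rotate(0, 90), rotate(0, 90)

from: config: θ0=270°, θ1=270°
1. rotate(0, 90) → config: θ0=0°, θ1=270°
2. rotate(0, 90) → config: θ0=90°, θ1=270°
3. rotate(0, 90) → config: θ0=180°, θ1=270°
all 27 alternatives checked — unique.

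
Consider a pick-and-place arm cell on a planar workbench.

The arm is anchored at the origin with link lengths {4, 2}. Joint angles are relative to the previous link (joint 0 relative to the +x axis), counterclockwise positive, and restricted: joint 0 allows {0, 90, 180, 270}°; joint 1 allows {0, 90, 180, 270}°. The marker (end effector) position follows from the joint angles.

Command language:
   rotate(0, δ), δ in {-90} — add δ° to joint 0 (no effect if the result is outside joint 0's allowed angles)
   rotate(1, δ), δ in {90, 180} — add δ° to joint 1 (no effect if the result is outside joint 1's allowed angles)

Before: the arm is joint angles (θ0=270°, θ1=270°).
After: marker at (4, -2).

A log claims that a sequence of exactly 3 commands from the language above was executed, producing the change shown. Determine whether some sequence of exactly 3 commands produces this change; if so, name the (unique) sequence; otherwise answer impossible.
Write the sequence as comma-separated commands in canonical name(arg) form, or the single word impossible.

from: joint angles (θ0=270°, θ1=270°)
step 1 (rotate(0, -90)): joint angles (θ0=180°, θ1=270°)
step 2 (rotate(0, -90)): joint angles (θ0=90°, θ1=270°)
step 3 (rotate(0, -90)): joint angles (θ0=0°, θ1=270°)
uniquely the one of 27 3-step routes that fits.

rotate(0, -90), rotate(0, -90), rotate(0, -90)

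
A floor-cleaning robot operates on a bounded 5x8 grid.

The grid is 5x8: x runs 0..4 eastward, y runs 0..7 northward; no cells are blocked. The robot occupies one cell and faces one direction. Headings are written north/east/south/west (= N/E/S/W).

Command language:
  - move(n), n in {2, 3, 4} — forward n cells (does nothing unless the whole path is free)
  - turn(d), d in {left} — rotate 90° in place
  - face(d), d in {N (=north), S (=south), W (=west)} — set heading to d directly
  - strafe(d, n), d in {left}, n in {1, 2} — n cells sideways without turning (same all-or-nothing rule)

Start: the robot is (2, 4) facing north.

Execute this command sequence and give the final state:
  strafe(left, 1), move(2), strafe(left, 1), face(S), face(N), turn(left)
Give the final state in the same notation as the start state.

initial: (2, 4) facing north
t=1 strafe(left, 1) ⇒ (1, 4) facing north
t=2 move(2) ⇒ (1, 6) facing north
t=3 strafe(left, 1) ⇒ (0, 6) facing north
t=4 face(S) ⇒ (0, 6) facing south
t=5 face(N) ⇒ (0, 6) facing north
t=6 turn(left) ⇒ (0, 6) facing west

(0, 6) facing west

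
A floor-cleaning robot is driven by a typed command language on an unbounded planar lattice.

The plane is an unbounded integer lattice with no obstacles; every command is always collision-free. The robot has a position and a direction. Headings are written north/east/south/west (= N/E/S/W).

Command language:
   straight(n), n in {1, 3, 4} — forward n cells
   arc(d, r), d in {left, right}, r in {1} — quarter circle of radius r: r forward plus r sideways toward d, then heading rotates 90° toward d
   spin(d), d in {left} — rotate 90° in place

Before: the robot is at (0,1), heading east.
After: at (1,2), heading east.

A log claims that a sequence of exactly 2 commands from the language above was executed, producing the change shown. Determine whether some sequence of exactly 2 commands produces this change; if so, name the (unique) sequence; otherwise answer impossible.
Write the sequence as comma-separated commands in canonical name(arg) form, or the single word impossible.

spin(left), arc(right, 1)

key: running arc(right, 1) before spin(left) would end elsewhere — order is forced
begin: at (0,1), heading east
t=1 spin(left) ⇒ at (0,1), heading north
t=2 arc(right, 1) ⇒ at (1,2), heading east
no rival 2-sequence matches.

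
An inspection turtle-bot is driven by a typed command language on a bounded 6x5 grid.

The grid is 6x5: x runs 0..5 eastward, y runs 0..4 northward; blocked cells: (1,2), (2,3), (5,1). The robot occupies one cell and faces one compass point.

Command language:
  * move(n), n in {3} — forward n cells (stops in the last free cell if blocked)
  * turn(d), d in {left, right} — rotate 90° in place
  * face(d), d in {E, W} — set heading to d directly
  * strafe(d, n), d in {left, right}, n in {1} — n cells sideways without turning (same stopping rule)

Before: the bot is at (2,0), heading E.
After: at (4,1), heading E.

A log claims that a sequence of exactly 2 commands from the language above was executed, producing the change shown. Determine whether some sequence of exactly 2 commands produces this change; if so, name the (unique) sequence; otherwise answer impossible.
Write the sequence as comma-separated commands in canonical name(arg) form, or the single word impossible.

key: still facing E at the end — nothing in the sequence rotates
begin: at (2,0), heading E
1. strafe(left, 1) → at (2,1), heading E
2. move(3) → at (4,1), heading E
all 49 alternatives checked — unique.

strafe(left, 1), move(3)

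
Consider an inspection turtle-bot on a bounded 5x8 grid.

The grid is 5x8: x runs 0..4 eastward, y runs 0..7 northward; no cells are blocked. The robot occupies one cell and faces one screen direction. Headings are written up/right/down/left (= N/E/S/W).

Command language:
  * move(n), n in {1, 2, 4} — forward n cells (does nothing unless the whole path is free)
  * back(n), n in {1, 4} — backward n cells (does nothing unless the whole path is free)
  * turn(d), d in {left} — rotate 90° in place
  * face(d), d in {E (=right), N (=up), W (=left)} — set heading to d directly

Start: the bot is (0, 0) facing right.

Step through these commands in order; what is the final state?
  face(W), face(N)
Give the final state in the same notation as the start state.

(0, 0) facing up

begin: (0, 0) facing right
step 1 (face(W)): (0, 0) facing left
step 2 (face(N)): (0, 0) facing up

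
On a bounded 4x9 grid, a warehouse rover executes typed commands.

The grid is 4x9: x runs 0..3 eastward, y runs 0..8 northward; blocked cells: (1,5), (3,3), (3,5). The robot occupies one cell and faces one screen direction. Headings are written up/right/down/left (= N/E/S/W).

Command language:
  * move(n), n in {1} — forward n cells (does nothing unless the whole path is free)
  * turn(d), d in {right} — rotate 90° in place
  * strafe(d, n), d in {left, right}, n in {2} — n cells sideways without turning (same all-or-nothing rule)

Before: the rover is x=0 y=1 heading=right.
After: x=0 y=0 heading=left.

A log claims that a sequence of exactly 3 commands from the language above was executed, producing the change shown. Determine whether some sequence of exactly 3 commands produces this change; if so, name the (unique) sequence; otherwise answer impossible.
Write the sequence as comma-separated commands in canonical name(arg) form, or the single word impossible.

key: position moved to (0,0) AND the heading swung to W — translation plus rotation needed
start: x=0 y=1 heading=right
[1] after turn(right): x=0 y=1 heading=down
[2] after move(1): x=0 y=0 heading=down
[3] after turn(right): x=0 y=0 heading=left
uniquely the one of 64 3-step routes that fits.

turn(right), move(1), turn(right)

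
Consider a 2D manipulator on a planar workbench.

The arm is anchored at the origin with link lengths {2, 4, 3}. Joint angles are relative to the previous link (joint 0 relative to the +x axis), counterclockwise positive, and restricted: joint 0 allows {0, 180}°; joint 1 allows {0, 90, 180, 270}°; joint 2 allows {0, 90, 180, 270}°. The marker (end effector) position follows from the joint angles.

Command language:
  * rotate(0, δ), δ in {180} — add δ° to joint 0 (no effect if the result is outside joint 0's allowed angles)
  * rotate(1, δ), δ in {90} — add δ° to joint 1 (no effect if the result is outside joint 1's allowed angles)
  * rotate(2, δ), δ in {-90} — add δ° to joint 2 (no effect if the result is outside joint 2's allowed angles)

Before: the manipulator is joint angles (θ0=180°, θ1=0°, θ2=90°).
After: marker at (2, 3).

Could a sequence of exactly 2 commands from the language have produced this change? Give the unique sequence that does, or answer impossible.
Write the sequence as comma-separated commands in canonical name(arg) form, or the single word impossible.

rotate(1, 90), rotate(1, 90)

initial: joint angles (θ0=180°, θ1=0°, θ2=90°)
[1] after rotate(1, 90): joint angles (θ0=180°, θ1=90°, θ2=90°)
[2] after rotate(1, 90): joint angles (θ0=180°, θ1=180°, θ2=90°)
all 9 alternatives checked — unique.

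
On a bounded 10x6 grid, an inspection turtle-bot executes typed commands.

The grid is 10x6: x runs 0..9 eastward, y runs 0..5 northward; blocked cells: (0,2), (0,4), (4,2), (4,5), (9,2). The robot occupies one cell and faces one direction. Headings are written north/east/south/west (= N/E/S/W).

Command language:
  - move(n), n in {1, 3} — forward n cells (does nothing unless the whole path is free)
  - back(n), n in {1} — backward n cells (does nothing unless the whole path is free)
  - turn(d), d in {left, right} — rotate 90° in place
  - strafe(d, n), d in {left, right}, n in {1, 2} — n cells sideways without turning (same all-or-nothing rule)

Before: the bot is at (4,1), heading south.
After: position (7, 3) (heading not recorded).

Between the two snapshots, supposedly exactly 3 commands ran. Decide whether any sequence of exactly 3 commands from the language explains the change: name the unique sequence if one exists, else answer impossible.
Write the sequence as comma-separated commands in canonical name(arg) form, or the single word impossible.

key: running strafe(left, 2) before turn(left) would end elsewhere — order is forced
initial: at (4,1), heading south
t=1 turn(left) ⇒ at (4,1), heading east
t=2 move(3) ⇒ at (7,1), heading east
t=3 strafe(left, 2) ⇒ at (7,3), heading east
all 729 alternatives checked — unique.

turn(left), move(3), strafe(left, 2)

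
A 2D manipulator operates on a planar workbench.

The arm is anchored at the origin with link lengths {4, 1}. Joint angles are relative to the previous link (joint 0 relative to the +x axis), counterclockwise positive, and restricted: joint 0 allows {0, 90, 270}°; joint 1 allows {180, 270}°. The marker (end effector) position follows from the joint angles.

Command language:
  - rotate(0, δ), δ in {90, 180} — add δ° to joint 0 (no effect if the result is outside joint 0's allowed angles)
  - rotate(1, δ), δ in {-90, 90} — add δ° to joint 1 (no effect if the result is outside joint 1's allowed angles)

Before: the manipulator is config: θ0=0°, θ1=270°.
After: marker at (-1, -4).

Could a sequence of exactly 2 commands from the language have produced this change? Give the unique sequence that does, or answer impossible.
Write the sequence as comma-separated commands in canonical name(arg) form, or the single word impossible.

key: running rotate(0, 180) before rotate(0, 90) would end elsewhere — order is forced
t0: config: θ0=0°, θ1=270°
t=1 rotate(0, 90) ⇒ config: θ0=90°, θ1=270°
t=2 rotate(0, 180) ⇒ config: θ0=270°, θ1=270°
no rival 2-sequence matches.

rotate(0, 90), rotate(0, 180)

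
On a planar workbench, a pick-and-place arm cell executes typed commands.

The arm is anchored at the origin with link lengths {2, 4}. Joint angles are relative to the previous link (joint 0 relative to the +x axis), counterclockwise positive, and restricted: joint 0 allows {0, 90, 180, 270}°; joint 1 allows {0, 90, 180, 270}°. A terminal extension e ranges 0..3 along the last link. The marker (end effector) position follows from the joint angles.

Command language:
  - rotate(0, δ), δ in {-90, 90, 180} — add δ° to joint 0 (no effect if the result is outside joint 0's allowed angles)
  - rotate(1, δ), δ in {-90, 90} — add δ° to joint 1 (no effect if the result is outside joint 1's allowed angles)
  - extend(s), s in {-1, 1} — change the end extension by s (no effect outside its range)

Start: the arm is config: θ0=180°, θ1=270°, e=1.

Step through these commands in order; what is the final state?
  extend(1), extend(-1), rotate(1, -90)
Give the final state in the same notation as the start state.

t0: config: θ0=180°, θ1=270°, e=1
t=1 extend(1) ⇒ config: θ0=180°, θ1=270°, e=2
t=2 extend(-1) ⇒ config: θ0=180°, θ1=270°, e=1
t=3 rotate(1, -90) ⇒ config: θ0=180°, θ1=180°, e=1

config: θ0=180°, θ1=180°, e=1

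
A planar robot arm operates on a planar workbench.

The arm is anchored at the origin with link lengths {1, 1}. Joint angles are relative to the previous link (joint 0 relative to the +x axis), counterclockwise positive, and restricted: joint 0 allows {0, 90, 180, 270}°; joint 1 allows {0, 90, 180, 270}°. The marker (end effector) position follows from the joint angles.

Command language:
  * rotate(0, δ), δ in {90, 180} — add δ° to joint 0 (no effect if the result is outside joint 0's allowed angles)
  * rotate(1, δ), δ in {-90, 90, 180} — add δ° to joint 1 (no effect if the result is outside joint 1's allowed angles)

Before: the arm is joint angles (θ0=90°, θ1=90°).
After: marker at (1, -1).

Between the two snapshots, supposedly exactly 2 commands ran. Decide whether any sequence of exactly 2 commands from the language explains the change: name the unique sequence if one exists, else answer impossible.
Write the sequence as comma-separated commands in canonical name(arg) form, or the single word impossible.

start: joint angles (θ0=90°, θ1=90°)
step 1 (rotate(0, 90)): joint angles (θ0=180°, θ1=90°)
step 2 (rotate(0, 90)): joint angles (θ0=270°, θ1=90°)
uniquely the one of 25 2-step routes that fits.

rotate(0, 90), rotate(0, 90)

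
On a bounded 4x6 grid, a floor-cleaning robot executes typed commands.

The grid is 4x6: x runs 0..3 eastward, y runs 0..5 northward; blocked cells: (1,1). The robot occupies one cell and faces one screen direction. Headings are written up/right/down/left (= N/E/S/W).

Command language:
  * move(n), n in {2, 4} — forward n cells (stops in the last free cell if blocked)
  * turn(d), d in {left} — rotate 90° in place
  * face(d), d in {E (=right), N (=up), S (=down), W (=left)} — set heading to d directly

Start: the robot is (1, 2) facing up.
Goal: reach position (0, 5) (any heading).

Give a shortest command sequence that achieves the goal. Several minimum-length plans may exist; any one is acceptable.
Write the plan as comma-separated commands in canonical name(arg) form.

start: (1, 2) facing up
step 1 (move(4)): (1, 5) facing up
step 2 (turn(left)): (1, 5) facing left
step 3 (move(2)): (0, 5) facing left
minimal: 3 command(s), checked below 3.

move(4), turn(left), move(2)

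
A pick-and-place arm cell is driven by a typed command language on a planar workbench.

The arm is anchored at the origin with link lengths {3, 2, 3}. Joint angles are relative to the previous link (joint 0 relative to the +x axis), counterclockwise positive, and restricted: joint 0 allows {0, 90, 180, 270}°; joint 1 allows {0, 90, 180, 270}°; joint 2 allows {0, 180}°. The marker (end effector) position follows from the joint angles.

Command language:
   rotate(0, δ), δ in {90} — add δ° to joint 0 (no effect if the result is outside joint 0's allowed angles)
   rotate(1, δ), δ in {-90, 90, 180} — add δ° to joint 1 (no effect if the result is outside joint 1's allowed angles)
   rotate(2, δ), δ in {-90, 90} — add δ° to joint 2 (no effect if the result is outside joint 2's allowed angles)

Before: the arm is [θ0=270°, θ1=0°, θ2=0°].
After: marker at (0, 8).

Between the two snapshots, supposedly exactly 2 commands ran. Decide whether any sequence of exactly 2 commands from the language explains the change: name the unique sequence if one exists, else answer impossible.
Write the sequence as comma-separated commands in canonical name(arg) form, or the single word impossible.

start: [θ0=270°, θ1=0°, θ2=0°]
1. rotate(0, 90) → [θ0=0°, θ1=0°, θ2=0°]
2. rotate(0, 90) → [θ0=90°, θ1=0°, θ2=0°]
uniquely the one of 36 2-step routes that fits.

rotate(0, 90), rotate(0, 90)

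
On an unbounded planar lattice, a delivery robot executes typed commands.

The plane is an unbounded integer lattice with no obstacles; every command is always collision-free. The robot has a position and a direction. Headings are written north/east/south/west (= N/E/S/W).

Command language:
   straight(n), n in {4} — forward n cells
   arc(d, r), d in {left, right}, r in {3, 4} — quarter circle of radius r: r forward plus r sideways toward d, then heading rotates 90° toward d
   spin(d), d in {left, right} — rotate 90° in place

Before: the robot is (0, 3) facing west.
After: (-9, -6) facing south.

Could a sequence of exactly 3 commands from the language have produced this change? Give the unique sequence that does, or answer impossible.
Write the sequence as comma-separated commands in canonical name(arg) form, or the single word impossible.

arc(left, 3), arc(right, 3), arc(left, 3)

key: cell and facing (now S) both changed — the 3 commands mix motion and turning
initial: (0, 3) facing west
t=1 arc(left, 3) ⇒ (-3, 0) facing south
t=2 arc(right, 3) ⇒ (-6, -3) facing west
t=3 arc(left, 3) ⇒ (-9, -6) facing south
uniquely the one of 343 3-step routes that fits.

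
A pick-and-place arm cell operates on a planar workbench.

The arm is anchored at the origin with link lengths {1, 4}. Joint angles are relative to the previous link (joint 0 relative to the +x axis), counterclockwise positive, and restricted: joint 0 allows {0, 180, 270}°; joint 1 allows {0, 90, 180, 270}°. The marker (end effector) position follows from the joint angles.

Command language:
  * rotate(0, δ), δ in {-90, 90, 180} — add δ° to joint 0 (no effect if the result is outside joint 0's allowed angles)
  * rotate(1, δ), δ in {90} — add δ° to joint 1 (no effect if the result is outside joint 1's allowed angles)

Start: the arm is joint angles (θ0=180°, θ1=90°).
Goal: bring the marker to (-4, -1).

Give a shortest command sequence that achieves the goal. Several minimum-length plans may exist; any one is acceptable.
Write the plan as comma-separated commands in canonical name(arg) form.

from: joint angles (θ0=180°, θ1=90°)
step 1 (rotate(0, 90)): joint angles (θ0=270°, θ1=90°)
step 2 (rotate(1, 90)): joint angles (θ0=270°, θ1=180°)
step 3 (rotate(1, 90)): joint angles (θ0=270°, θ1=270°)
no 2-step plan works, so 3 is optimal.

rotate(0, 90), rotate(1, 90), rotate(1, 90)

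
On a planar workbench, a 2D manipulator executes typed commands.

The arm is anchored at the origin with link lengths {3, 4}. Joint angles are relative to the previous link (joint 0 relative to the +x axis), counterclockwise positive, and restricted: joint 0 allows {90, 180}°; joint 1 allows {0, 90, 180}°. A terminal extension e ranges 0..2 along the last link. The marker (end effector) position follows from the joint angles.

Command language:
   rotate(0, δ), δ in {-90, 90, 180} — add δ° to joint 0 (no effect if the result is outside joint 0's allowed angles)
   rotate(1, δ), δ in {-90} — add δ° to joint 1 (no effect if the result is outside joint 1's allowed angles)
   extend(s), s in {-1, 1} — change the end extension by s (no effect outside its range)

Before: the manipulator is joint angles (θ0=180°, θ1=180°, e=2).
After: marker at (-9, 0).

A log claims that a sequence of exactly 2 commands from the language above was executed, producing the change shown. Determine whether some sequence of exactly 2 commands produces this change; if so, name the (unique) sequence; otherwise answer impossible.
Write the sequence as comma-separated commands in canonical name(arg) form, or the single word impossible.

rotate(1, -90), rotate(1, -90)

t0: joint angles (θ0=180°, θ1=180°, e=2)
[1] after rotate(1, -90): joint angles (θ0=180°, θ1=90°, e=2)
[2] after rotate(1, -90): joint angles (θ0=180°, θ1=0°, e=2)
no other 2-command option fits: unique.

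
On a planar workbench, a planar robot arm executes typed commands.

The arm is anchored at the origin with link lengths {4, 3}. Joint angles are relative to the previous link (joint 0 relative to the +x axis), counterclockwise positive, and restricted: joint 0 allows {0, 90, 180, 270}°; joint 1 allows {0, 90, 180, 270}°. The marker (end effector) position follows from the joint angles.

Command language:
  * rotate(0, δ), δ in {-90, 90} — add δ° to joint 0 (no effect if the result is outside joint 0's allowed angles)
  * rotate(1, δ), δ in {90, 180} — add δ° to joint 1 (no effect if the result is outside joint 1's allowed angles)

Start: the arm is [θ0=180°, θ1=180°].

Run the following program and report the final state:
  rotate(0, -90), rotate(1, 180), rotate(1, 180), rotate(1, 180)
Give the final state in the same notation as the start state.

start: [θ0=180°, θ1=180°]
1. rotate(0, -90) → [θ0=90°, θ1=180°]
2. rotate(1, 180) → [θ0=90°, θ1=0°]
3. rotate(1, 180) → [θ0=90°, θ1=180°]
4. rotate(1, 180) → [θ0=90°, θ1=0°]

[θ0=90°, θ1=0°]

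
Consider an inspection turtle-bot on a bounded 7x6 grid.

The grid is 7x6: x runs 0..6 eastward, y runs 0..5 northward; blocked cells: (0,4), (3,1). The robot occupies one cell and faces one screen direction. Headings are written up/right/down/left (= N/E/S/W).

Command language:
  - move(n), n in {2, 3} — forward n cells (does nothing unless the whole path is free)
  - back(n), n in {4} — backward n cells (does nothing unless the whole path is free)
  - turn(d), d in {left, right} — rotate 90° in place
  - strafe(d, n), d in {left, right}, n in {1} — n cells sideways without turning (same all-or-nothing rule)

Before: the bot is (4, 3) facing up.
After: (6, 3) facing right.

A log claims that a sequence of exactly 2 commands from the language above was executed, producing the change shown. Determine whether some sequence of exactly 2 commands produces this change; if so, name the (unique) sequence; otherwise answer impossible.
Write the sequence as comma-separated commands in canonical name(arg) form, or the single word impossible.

key: cell and facing (now E) both changed — the 2 commands mix motion and turning
from: (4, 3) facing up
[1] after turn(right): (4, 3) facing right
[2] after move(2): (6, 3) facing right
no other 2-command option fits: unique.

turn(right), move(2)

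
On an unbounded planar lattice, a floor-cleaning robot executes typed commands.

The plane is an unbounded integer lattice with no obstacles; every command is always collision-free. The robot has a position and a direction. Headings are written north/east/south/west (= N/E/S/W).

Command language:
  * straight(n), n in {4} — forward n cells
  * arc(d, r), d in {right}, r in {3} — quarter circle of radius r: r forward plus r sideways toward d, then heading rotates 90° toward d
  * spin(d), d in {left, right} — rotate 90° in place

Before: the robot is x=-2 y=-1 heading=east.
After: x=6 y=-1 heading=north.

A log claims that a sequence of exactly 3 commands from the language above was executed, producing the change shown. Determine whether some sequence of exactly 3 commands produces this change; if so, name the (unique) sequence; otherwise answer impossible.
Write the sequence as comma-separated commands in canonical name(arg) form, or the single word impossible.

key: position moved to (6,-1) AND the heading swung to N — translation plus rotation needed
begin: x=-2 y=-1 heading=east
step 1 (straight(4)): x=2 y=-1 heading=east
step 2 (straight(4)): x=6 y=-1 heading=east
step 3 (spin(left)): x=6 y=-1 heading=north
uniquely the one of 64 3-step routes that fits.

straight(4), straight(4), spin(left)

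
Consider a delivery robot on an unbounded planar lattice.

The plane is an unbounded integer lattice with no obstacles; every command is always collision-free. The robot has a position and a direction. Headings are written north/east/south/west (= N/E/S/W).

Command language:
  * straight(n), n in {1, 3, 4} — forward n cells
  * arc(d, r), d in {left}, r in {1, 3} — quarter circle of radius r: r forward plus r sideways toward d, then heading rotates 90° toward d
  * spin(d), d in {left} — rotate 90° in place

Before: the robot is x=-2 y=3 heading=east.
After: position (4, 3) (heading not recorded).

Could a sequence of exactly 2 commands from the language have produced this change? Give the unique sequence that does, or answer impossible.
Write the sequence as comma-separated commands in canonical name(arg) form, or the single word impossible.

initial: x=-2 y=3 heading=east
[1] after straight(3): x=1 y=3 heading=east
[2] after straight(3): x=4 y=3 heading=east
no rival 2-sequence matches.

straight(3), straight(3)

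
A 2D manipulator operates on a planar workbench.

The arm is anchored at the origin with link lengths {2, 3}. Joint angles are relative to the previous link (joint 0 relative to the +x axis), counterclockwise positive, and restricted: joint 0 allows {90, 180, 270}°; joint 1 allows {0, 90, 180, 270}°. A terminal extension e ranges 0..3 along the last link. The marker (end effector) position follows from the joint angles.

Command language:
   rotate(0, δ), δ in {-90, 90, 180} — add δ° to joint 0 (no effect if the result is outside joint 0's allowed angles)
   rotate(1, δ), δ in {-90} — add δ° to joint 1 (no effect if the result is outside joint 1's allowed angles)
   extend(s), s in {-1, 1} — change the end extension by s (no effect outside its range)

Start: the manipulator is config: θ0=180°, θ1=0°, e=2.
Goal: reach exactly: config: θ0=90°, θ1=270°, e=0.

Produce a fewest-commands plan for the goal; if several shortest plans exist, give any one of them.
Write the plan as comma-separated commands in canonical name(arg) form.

rotate(1, -90), rotate(0, -90), extend(-1), extend(-1)

t0: config: θ0=180°, θ1=0°, e=2
step 1 (rotate(1, -90)): config: θ0=180°, θ1=270°, e=2
step 2 (rotate(0, -90)): config: θ0=90°, θ1=270°, e=2
step 3 (extend(-1)): config: θ0=90°, θ1=270°, e=1
step 4 (extend(-1)): config: θ0=90°, θ1=270°, e=0
nothing shorter than 4 reaches the goal.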